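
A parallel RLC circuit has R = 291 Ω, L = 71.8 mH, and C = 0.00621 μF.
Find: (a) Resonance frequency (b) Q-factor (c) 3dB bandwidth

Step 1 — Resonance: ω₀ = 1/√(LC) = 1/√(0.0718·6.21e-09) = 4.736e+04 rad/s.
Step 2 — f₀ = ω₀/(2π) = 7537 Hz.
Step 3 — Parallel Q: Q = R/(ω₀L) = 291/(4.736e+04·0.0718) = 0.08558.
Step 4 — Bandwidth: Δω = ω₀/Q = 5.534e+05 rad/s; BW = Δω/(2π) = 8.807e+04 Hz.

(a) f₀ = 7537 Hz  (b) Q = 0.08558  (c) BW = 8.807e+04 Hz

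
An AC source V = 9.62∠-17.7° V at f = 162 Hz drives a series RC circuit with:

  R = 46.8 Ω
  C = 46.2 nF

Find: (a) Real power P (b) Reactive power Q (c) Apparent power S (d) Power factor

Step 1 — Angular frequency: ω = 2π·f = 2π·162 = 1018 rad/s.
Step 2 — Component impedances:
  R: Z = R = 46.8 Ω
  C: Z = 1/(jωC) = -j/(ω·C) = 0 - j2.126e+04 Ω
Step 3 — Series combination: Z_total = R + C = 46.8 - j2.126e+04 Ω = 2.126e+04∠-89.9° Ω.
Step 4 — Source phasor: V = 9.62∠-17.7° V = 9.165 - j2.925 V.
Step 5 — Current: I = V / Z = 0.0001385 + j0.0004307 A = 0.0004524∠72.2° A.
Step 6 — Complex power: S = V·I* = 9.578e-06 - j0.004352 VA.
Step 7 — Real power: P = Re(S) = 9.578e-06 W.
Step 8 — Reactive power: Q = Im(S) = -0.004352 VAR.
Step 9 — Apparent power: |S| = 0.004352 VA.
Step 10 — Power factor: PF = P/|S| = 0.002201 (leading).

(a) P = 9.578e-06 W  (b) Q = -0.004352 VAR  (c) S = 0.004352 VA  (d) PF = 0.002201 (leading)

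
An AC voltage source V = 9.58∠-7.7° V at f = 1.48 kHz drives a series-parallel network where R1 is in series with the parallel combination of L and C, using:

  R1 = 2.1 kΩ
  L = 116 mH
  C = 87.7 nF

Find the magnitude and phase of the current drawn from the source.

Step 1 — Angular frequency: ω = 2π·f = 2π·1480 = 9299 rad/s.
Step 2 — Component impedances:
  R1: Z = R = 2100 Ω
  L: Z = jωL = j·9299·0.116 = 0 + j1079 Ω
  C: Z = 1/(jωC) = -j/(ω·C) = 0 - j1226 Ω
Step 3 — Parallel branch: L || C = 1/(1/L + 1/C) = 0 + j8968 Ω.
Step 4 — Series with R1: Z_total = R1 + (L || C) = 2100 + j8968 Ω = 9210∠76.8° Ω.
Step 5 — Source phasor: V = 9.58∠-7.7° V = 9.494 - j1.284 V.
Step 6 — Ohm's law: I = V / Z_total = (9.494 - j1.284) / (2100 + j8968) = 9.933e-05 - j0.001035 A.
Step 7 — Convert to polar: |I| = 0.00104 A, ∠I = -84.5°.

I = 0.00104∠-84.5° A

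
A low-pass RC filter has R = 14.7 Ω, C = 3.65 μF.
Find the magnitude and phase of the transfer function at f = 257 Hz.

Step 1 — Angular frequency: ω = 2π·257 = 1615 rad/s.
Step 2 — Transfer function: H(jω) = 1/(1 + jωRC).
Step 3 — Denominator: 1 + jωRC = 1 + j·1615·14.7·3.65e-06 = 1 + j0.08664.
Step 4 — H = 0.9925 - j0.086.
Step 5 — Magnitude: |H| = 0.9963 (-0.0 dB); phase: φ = -5.0°.

|H| = 0.9963 (-0.0 dB), φ = -5.0°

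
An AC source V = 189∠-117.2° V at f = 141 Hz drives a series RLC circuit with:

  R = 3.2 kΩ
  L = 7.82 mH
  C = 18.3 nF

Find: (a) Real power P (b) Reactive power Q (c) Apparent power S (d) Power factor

Step 1 — Angular frequency: ω = 2π·f = 2π·141 = 885.9 rad/s.
Step 2 — Component impedances:
  R: Z = R = 3200 Ω
  L: Z = jωL = j·885.9·0.00782 = 0 + j6.928 Ω
  C: Z = 1/(jωC) = -j/(ω·C) = 0 - j6.168e+04 Ω
Step 3 — Series combination: Z_total = R + L + C = 3200 - j6.167e+04 Ω = 6.176e+04∠-87.0° Ω.
Step 4 — Source phasor: V = 189∠-117.2° V = -86.39 - j168.1 V.
Step 5 — Current: I = V / Z = 0.002646 - j0.001538 A = 0.00306∠-30.2° A.
Step 6 — Complex power: S = V·I* = 0.02997 - j0.5776 VA.
Step 7 — Real power: P = Re(S) = 0.02997 W.
Step 8 — Reactive power: Q = Im(S) = -0.5776 VAR.
Step 9 — Apparent power: |S| = 0.5784 VA.
Step 10 — Power factor: PF = P/|S| = 0.05182 (leading).

(a) P = 0.02997 W  (b) Q = -0.5776 VAR  (c) S = 0.5784 VA  (d) PF = 0.05182 (leading)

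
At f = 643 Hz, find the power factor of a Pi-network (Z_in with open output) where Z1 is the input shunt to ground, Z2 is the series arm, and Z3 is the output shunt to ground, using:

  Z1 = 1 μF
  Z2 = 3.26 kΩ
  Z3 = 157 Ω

Step 1 — Angular frequency: ω = 2π·f = 2π·643 = 4040 rad/s.
Step 2 — Component impedances:
  Z1: Z = 1/(jωC) = -j/(ω·C) = 0 - j247.5 Ω
  Z2: Z = R = 3260 Ω
  Z3: Z = R = 157 Ω
Step 3 — With open output, the series arm Z2 and the output shunt Z3 appear in series to ground: Z2 + Z3 = 3417 Ω.
Step 4 — Parallel with input shunt Z1: Z_in = Z1 || (Z2 + Z3) = 17.84 - j246.2 Ω = 246.9∠-85.9° Ω.
Step 5 — Power factor: PF = cos(φ) = Re(Z)/|Z| = 17.836/246.87 = 0.07225.
Step 6 — Type: Im(Z) = -246.2 ⇒ leading (phase φ = -85.9°).

PF = 0.07225 (leading, φ = -85.9°)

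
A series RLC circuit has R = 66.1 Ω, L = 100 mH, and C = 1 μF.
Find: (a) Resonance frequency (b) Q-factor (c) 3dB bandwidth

Step 1 — Resonance: ω₀ = 1/√(LC) = 1/√(0.1·1e-06) = 3162 rad/s.
Step 2 — f₀ = ω₀/(2π) = 503.3 Hz.
Step 3 — Series Q: Q = ω₀L/R = 3162·0.1/66.1 = 4.784.
Step 4 — Bandwidth: Δω = ω₀/Q = 661 rad/s; BW = Δω/(2π) = 105.2 Hz.

(a) f₀ = 503.3 Hz  (b) Q = 4.784  (c) BW = 105.2 Hz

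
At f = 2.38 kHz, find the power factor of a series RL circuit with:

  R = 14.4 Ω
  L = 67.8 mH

Step 1 — Angular frequency: ω = 2π·f = 2π·2380 = 1.495e+04 rad/s.
Step 2 — Component impedances:
  R: Z = R = 14.4 Ω
  L: Z = jωL = j·1.495e+04·0.0678 = 0 + j1014 Ω
Step 3 — Series combination: Z_total = R + L = 14.4 + j1014 Ω = 1014∠89.2° Ω.
Step 4 — Power factor: PF = cos(φ) = Re(Z)/|Z| = 14.4/1014 = 0.0142.
Step 5 — Type: Im(Z) = 1014 ⇒ lagging (phase φ = 89.2°).

PF = 0.0142 (lagging, φ = 89.2°)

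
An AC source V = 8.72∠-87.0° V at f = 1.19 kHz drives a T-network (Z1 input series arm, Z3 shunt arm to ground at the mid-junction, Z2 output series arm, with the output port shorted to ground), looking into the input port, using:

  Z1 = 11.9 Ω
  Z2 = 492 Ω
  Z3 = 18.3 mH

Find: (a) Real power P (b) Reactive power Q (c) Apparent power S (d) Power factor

Step 1 — Angular frequency: ω = 2π·f = 2π·1190 = 7477 rad/s.
Step 2 — Component impedances:
  Z1: Z = R = 11.9 Ω
  Z2: Z = R = 492 Ω
  Z3: Z = jωL = j·7477·0.0183 = 0 + j136.8 Ω
Step 3 — With the output port shorted to ground, the output series arm Z2 runs from the junction to ground; the shunt arm Z3 also runs from the junction to ground. They appear in parallel: Z3 || Z2 = 35.32 + j127 Ω.
Step 4 — Series with input arm Z1: Z_in = Z1 + (Z3 || Z2) = 47.22 + j127 Ω = 135.5∠69.6° Ω.
Step 5 — Source phasor: V = 8.72∠-87.0° V = 0.4564 - j8.708 V.
Step 6 — Current: I = V / Z = -0.05906 - j0.02555 A = 0.06435∠-156.6° A.
Step 7 — Complex power: S = V·I* = 0.1956 + j0.526 VA.
Step 8 — Real power: P = Re(S) = 0.1956 W.
Step 9 — Reactive power: Q = Im(S) = 0.526 VAR.
Step 10 — Apparent power: |S| = 0.5612 VA.
Step 11 — Power factor: PF = P/|S| = 0.3485 (lagging).

(a) P = 0.1956 W  (b) Q = 0.526 VAR  (c) S = 0.5612 VA  (d) PF = 0.3485 (lagging)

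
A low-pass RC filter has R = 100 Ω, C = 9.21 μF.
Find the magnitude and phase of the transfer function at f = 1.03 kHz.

Step 1 — Angular frequency: ω = 2π·1030 = 6472 rad/s.
Step 2 — Transfer function: H(jω) = 1/(1 + jωRC).
Step 3 — Denominator: 1 + jωRC = 1 + j·6472·100·9.21e-06 = 1 + j5.96.
Step 4 — H = 0.02738 - j0.1632.
Step 5 — Magnitude: |H| = 0.1655 (-15.6 dB); phase: φ = -80.5°.

|H| = 0.1655 (-15.6 dB), φ = -80.5°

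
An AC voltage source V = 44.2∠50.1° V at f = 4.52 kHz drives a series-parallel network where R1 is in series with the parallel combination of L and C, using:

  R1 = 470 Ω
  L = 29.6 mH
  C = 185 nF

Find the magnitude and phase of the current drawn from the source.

Step 1 — Angular frequency: ω = 2π·f = 2π·4520 = 2.84e+04 rad/s.
Step 2 — Component impedances:
  R1: Z = R = 470 Ω
  L: Z = jωL = j·2.84e+04·0.0296 = 0 + j840.6 Ω
  C: Z = 1/(jωC) = -j/(ω·C) = 0 - j190.3 Ω
Step 3 — Parallel branch: L || C = 1/(1/L + 1/C) = 0 - j246 Ω.
Step 4 — Series with R1: Z_total = R1 + (L || C) = 470 - j246 Ω = 530.5∠-27.6° Ω.
Step 5 — Source phasor: V = 44.2∠50.1° V = 28.35 + j33.91 V.
Step 6 — Ohm's law: I = V / Z_total = (28.35 + j33.91) / (470 - j246) = 0.0177 + j0.08141 A.
Step 7 — Convert to polar: |I| = 0.08332 A, ∠I = 77.7°.

I = 0.08332∠77.7° A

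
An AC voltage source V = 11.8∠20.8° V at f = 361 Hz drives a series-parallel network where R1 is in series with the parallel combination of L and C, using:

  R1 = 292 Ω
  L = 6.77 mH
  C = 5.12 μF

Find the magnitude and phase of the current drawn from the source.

Step 1 — Angular frequency: ω = 2π·f = 2π·361 = 2268 rad/s.
Step 2 — Component impedances:
  R1: Z = R = 292 Ω
  L: Z = jωL = j·2268·0.00677 = 0 + j15.36 Ω
  C: Z = 1/(jωC) = -j/(ω·C) = 0 - j86.11 Ω
Step 3 — Parallel branch: L || C = 1/(1/L + 1/C) = 0 + j18.69 Ω.
Step 4 — Series with R1: Z_total = R1 + (L || C) = 292 + j18.69 Ω = 292.6∠3.7° Ω.
Step 5 — Source phasor: V = 11.8∠20.8° V = 11.03 + j4.19 V.
Step 6 — Ohm's law: I = V / Z_total = (11.03 + j4.19) / (292 + j18.69) = 0.03854 + j0.01188 A.
Step 7 — Convert to polar: |I| = 0.04033 A, ∠I = 17.1°.

I = 0.04033∠17.1° A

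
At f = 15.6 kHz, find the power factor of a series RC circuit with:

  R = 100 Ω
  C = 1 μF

Step 1 — Angular frequency: ω = 2π·f = 2π·1.56e+04 = 9.802e+04 rad/s.
Step 2 — Component impedances:
  R: Z = R = 100 Ω
  C: Z = 1/(jωC) = -j/(ω·C) = 0 - j10.2 Ω
Step 3 — Series combination: Z_total = R + C = 100 - j10.2 Ω = 100.5∠-5.8° Ω.
Step 4 — Power factor: PF = cos(φ) = Re(Z)/|Z| = 100/100.52 = 0.9948.
Step 5 — Type: Im(Z) = -10.2 ⇒ leading (phase φ = -5.8°).

PF = 0.9948 (leading, φ = -5.8°)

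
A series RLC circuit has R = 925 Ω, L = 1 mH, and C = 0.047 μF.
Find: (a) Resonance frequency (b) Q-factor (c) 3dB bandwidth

Step 1 — Resonance: ω₀ = 1/√(LC) = 1/√(0.001·4.7e-08) = 1.459e+05 rad/s.
Step 2 — f₀ = ω₀/(2π) = 2.322e+04 Hz.
Step 3 — Series Q: Q = ω₀L/R = 1.459e+05·0.001/925 = 0.1577.
Step 4 — Bandwidth: Δω = ω₀/Q = 9.25e+05 rad/s; BW = Δω/(2π) = 1.472e+05 Hz.

(a) f₀ = 2.322e+04 Hz  (b) Q = 0.1577  (c) BW = 1.472e+05 Hz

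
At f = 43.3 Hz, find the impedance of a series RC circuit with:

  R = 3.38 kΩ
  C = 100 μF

Step 1 — Angular frequency: ω = 2π·f = 2π·43.3 = 272.1 rad/s.
Step 2 — Component impedances:
  R: Z = R = 3380 Ω
  C: Z = 1/(jωC) = -j/(ω·C) = 0 - j36.76 Ω
Step 3 — Series combination: Z_total = R + C = 3380 - j36.76 Ω = 3380∠-0.6° Ω.

Z = 3380 - j36.76 Ω = 3380∠-0.6° Ω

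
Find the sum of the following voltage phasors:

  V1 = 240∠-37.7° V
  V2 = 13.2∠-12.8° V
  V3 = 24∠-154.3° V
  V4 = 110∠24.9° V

Step 1 — Convert each phasor to rectangular form:
  V1 = 240·(cos(-37.7°) + j·sin(-37.7°)) = 189.9 - j146.8 V
  V2 = 13.2·(cos(-12.8°) + j·sin(-12.8°)) = 12.87 - j2.924 V
  V3 = 24·(cos(-154.3°) + j·sin(-154.3°)) = -21.63 - j10.41 V
  V4 = 110·(cos(24.9°) + j·sin(24.9°)) = 99.77 + j46.31 V
Step 2 — Sum components: V_total = 280.9 - j113.8 V.
Step 3 — Convert to polar: |V_total| = 303.1 V, ∠V_total = -22.1°.

V_total = 303.1∠-22.1° V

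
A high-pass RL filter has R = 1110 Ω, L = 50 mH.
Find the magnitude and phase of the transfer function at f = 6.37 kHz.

Step 1 — Angular frequency: ω = 2π·6370 = 4.002e+04 rad/s.
Step 2 — Transfer function: H(jω) = jωL/(R + jωL).
Step 3 — Numerator jωL = j·2001; denominator R + jωL = 1110 + j2001.
Step 4 — H = 0.7647 + j0.4242.
Step 5 — Magnitude: |H| = 0.8745 (-1.2 dB); phase: φ = 29.0°.

|H| = 0.8745 (-1.2 dB), φ = 29.0°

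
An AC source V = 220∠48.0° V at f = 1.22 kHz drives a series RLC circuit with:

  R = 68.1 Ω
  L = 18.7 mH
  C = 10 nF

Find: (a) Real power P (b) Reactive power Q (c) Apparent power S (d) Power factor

Step 1 — Angular frequency: ω = 2π·f = 2π·1220 = 7665 rad/s.
Step 2 — Component impedances:
  R: Z = R = 68.1 Ω
  L: Z = jωL = j·7665·0.0187 = 0 + j143.3 Ω
  C: Z = 1/(jωC) = -j/(ω·C) = 0 - j1.305e+04 Ω
Step 3 — Series combination: Z_total = R + L + C = 68.1 - j1.29e+04 Ω = 1.29e+04∠-89.7° Ω.
Step 4 — Source phasor: V = 220∠48.0° V = 147.2 + j163.5 V.
Step 5 — Current: I = V / Z = -0.01261 + j0.01148 A = 0.01705∠137.7° A.
Step 6 — Complex power: S = V·I* = 0.0198 - j3.751 VA.
Step 7 — Real power: P = Re(S) = 0.0198 W.
Step 8 — Reactive power: Q = Im(S) = -3.751 VAR.
Step 9 — Apparent power: |S| = 3.751 VA.
Step 10 — Power factor: PF = P/|S| = 0.005278 (leading).

(a) P = 0.0198 W  (b) Q = -3.751 VAR  (c) S = 3.751 VA  (d) PF = 0.005278 (leading)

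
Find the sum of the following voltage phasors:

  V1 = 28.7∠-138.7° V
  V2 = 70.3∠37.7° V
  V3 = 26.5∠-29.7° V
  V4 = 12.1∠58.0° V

Step 1 — Convert each phasor to rectangular form:
  V1 = 28.7·(cos(-138.7°) + j·sin(-138.7°)) = -21.56 - j18.94 V
  V2 = 70.3·(cos(37.7°) + j·sin(37.7°)) = 55.62 + j42.99 V
  V3 = 26.5·(cos(-29.7°) + j·sin(-29.7°)) = 23.02 - j13.13 V
  V4 = 12.1·(cos(58.0°) + j·sin(58.0°)) = 6.412 + j10.26 V
Step 2 — Sum components: V_total = 63.49 + j21.18 V.
Step 3 — Convert to polar: |V_total| = 66.93 V, ∠V_total = 18.4°.

V_total = 66.93∠18.4° V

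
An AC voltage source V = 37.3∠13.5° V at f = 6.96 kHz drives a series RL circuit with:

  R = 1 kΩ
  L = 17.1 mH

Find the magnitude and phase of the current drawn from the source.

Step 1 — Angular frequency: ω = 2π·f = 2π·6960 = 4.373e+04 rad/s.
Step 2 — Component impedances:
  R: Z = R = 1000 Ω
  L: Z = jωL = j·4.373e+04·0.0171 = 0 + j747.8 Ω
Step 3 — Series combination: Z_total = R + L = 1000 + j747.8 Ω = 1249∠36.8° Ω.
Step 4 — Source phasor: V = 37.3∠13.5° V = 36.27 + j8.708 V.
Step 5 — Ohm's law: I = V / Z_total = (36.27 + j8.708) / (1000 + j747.8) = 0.02744 - j0.01181 A.
Step 6 — Convert to polar: |I| = 0.02987 A, ∠I = -23.3°.

I = 0.02987∠-23.3° A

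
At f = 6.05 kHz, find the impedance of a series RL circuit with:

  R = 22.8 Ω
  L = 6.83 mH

Step 1 — Angular frequency: ω = 2π·f = 2π·6050 = 3.801e+04 rad/s.
Step 2 — Component impedances:
  R: Z = R = 22.8 Ω
  L: Z = jωL = j·3.801e+04·0.00683 = 0 + j259.6 Ω
Step 3 — Series combination: Z_total = R + L = 22.8 + j259.6 Ω = 260.6∠85.0° Ω.

Z = 22.8 + j259.6 Ω = 260.6∠85.0° Ω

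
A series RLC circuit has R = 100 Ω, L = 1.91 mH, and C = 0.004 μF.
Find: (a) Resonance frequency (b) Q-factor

Step 1 — Resonance condition Im(Z)=0 gives ω₀ = 1/√(LC).
Step 2 — ω₀ = 1/√(0.00191·4e-09) = 3.618e+05 rad/s.
Step 3 — f₀ = ω₀/(2π) = 5.758e+04 Hz.
Step 4 — Series Q: Q = ω₀L/R = 3.618e+05·0.00191/100 = 6.91.

(a) f₀ = 5.758e+04 Hz  (b) Q = 6.91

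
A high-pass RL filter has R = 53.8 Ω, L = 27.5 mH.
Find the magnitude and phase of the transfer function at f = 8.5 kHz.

Step 1 — Angular frequency: ω = 2π·8500 = 5.341e+04 rad/s.
Step 2 — Transfer function: H(jω) = jωL/(R + jωL).
Step 3 — Numerator jωL = j·1469; denominator R + jωL = 53.8 + j1469.
Step 4 — H = 0.9987 + j0.03658.
Step 5 — Magnitude: |H| = 0.9993 (-0.0 dB); phase: φ = 2.1°.

|H| = 0.9993 (-0.0 dB), φ = 2.1°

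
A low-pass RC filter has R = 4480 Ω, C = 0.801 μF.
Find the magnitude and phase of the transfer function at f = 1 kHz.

Step 1 — Angular frequency: ω = 2π·1000 = 6283 rad/s.
Step 2 — Transfer function: H(jω) = 1/(1 + jωRC).
Step 3 — Denominator: 1 + jωRC = 1 + j·6283·4480·8.01e-07 = 1 + j22.55.
Step 4 — H = 0.001963 - j0.04426.
Step 5 — Magnitude: |H| = 0.04431 (-27.1 dB); phase: φ = -87.5°.

|H| = 0.04431 (-27.1 dB), φ = -87.5°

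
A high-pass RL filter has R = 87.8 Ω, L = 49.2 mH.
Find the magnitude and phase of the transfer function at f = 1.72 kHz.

Step 1 — Angular frequency: ω = 2π·1720 = 1.081e+04 rad/s.
Step 2 — Transfer function: H(jω) = jωL/(R + jωL).
Step 3 — Numerator jωL = j·531.7; denominator R + jωL = 87.8 + j531.7.
Step 4 — H = 0.9735 + j0.1607.
Step 5 — Magnitude: |H| = 0.9866 (-0.1 dB); phase: φ = 9.4°.

|H| = 0.9866 (-0.1 dB), φ = 9.4°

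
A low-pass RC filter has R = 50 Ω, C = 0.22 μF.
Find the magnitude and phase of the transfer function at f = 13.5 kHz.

Step 1 — Angular frequency: ω = 2π·1.35e+04 = 8.482e+04 rad/s.
Step 2 — Transfer function: H(jω) = 1/(1 + jωRC).
Step 3 — Denominator: 1 + jωRC = 1 + j·8.482e+04·50·2.2e-07 = 1 + j0.9331.
Step 4 — H = 0.5346 - j0.4988.
Step 5 — Magnitude: |H| = 0.7312 (-2.7 dB); phase: φ = -43.0°.

|H| = 0.7312 (-2.7 dB), φ = -43.0°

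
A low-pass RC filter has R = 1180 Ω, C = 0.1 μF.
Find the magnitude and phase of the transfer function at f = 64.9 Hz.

Step 1 — Angular frequency: ω = 2π·64.9 = 407.8 rad/s.
Step 2 — Transfer function: H(jω) = 1/(1 + jωRC).
Step 3 — Denominator: 1 + jωRC = 1 + j·407.8·1180·1e-07 = 1 + j0.04812.
Step 4 — H = 0.9977 - j0.04801.
Step 5 — Magnitude: |H| = 0.9988 (-0.0 dB); phase: φ = -2.8°.

|H| = 0.9988 (-0.0 dB), φ = -2.8°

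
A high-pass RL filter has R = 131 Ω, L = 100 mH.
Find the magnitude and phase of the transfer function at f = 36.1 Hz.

Step 1 — Angular frequency: ω = 2π·36.1 = 226.8 rad/s.
Step 2 — Transfer function: H(jω) = jωL/(R + jωL).
Step 3 — Numerator jωL = j·22.68; denominator R + jωL = 131 + j22.68.
Step 4 — H = 0.02911 + j0.1681.
Step 5 — Magnitude: |H| = 0.1706 (-15.4 dB); phase: φ = 80.2°.

|H| = 0.1706 (-15.4 dB), φ = 80.2°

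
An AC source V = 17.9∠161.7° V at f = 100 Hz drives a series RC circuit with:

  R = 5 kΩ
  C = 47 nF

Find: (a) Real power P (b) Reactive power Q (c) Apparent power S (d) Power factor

Step 1 — Angular frequency: ω = 2π·f = 2π·100 = 628.3 rad/s.
Step 2 — Component impedances:
  R: Z = R = 5000 Ω
  C: Z = 1/(jωC) = -j/(ω·C) = 0 - j3.386e+04 Ω
Step 3 — Series combination: Z_total = R + C = 5000 - j3.386e+04 Ω = 3.423e+04∠-81.6° Ω.
Step 4 — Source phasor: V = 17.9∠161.7° V = -16.99 + j5.62 V.
Step 5 — Current: I = V / Z = -0.000235 - j0.0004672 A = 0.0005229∠-116.7° A.
Step 6 — Complex power: S = V·I* = 0.001367 - j0.00926 VA.
Step 7 — Real power: P = Re(S) = 0.001367 W.
Step 8 — Reactive power: Q = Im(S) = -0.00926 VAR.
Step 9 — Apparent power: |S| = 0.009361 VA.
Step 10 — Power factor: PF = P/|S| = 0.1461 (leading).

(a) P = 0.001367 W  (b) Q = -0.00926 VAR  (c) S = 0.009361 VA  (d) PF = 0.1461 (leading)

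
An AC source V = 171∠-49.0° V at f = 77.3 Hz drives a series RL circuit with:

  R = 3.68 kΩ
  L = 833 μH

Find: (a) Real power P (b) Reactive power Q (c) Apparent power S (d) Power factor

Step 1 — Angular frequency: ω = 2π·f = 2π·77.3 = 485.7 rad/s.
Step 2 — Component impedances:
  R: Z = R = 3680 Ω
  L: Z = jωL = j·485.7·0.000833 = 0 + j0.4046 Ω
Step 3 — Series combination: Z_total = R + L = 3680 + j0.4046 Ω = 3680∠0.0° Ω.
Step 4 — Source phasor: V = 171∠-49.0° V = 112.2 - j129.1 V.
Step 5 — Current: I = V / Z = 0.03048 - j0.03507 A = 0.04647∠-49.0° A.
Step 6 — Complex power: S = V·I* = 7.946 + j0.0008736 VA.
Step 7 — Real power: P = Re(S) = 7.946 W.
Step 8 — Reactive power: Q = Im(S) = 0.0008736 VAR.
Step 9 — Apparent power: |S| = 7.946 VA.
Step 10 — Power factor: PF = P/|S| = 1 (lagging).

(a) P = 7.946 W  (b) Q = 0.0008736 VAR  (c) S = 7.946 VA  (d) PF = 1 (lagging)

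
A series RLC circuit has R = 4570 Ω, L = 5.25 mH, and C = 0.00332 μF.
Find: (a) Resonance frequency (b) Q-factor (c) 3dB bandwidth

Step 1 — Resonance: ω₀ = 1/√(LC) = 1/√(0.00525·3.32e-09) = 2.395e+05 rad/s.
Step 2 — f₀ = ω₀/(2π) = 3.812e+04 Hz.
Step 3 — Series Q: Q = ω₀L/R = 2.395e+05·0.00525/4570 = 0.2752.
Step 4 — Bandwidth: Δω = ω₀/Q = 8.705e+05 rad/s; BW = Δω/(2π) = 1.385e+05 Hz.

(a) f₀ = 3.812e+04 Hz  (b) Q = 0.2752  (c) BW = 1.385e+05 Hz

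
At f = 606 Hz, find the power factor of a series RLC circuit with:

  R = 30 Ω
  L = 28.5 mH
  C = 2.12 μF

Step 1 — Angular frequency: ω = 2π·f = 2π·606 = 3808 rad/s.
Step 2 — Component impedances:
  R: Z = R = 30 Ω
  L: Z = jωL = j·3808·0.0285 = 0 + j108.5 Ω
  C: Z = 1/(jωC) = -j/(ω·C) = 0 - j123.9 Ω
Step 3 — Series combination: Z_total = R + L + C = 30 - j15.37 Ω = 33.71∠-27.1° Ω.
Step 4 — Power factor: PF = cos(φ) = Re(Z)/|Z| = 30/33.706 = 0.89.
Step 5 — Type: Im(Z) = -15.37 ⇒ leading (phase φ = -27.1°).

PF = 0.89 (leading, φ = -27.1°)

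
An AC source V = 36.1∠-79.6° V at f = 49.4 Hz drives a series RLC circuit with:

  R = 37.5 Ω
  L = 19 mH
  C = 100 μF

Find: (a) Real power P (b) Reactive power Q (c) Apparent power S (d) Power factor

Step 1 — Angular frequency: ω = 2π·f = 2π·49.4 = 310.4 rad/s.
Step 2 — Component impedances:
  R: Z = R = 37.5 Ω
  L: Z = jωL = j·310.4·0.019 = 0 + j5.897 Ω
  C: Z = 1/(jωC) = -j/(ω·C) = 0 - j32.22 Ω
Step 3 — Series combination: Z_total = R + L + C = 37.5 - j26.32 Ω = 45.81∠-35.1° Ω.
Step 4 — Source phasor: V = 36.1∠-79.6° V = 6.517 - j35.51 V.
Step 5 — Current: I = V / Z = 0.5617 - j0.5526 A = 0.788∠-44.5° A.
Step 6 — Complex power: S = V·I* = 23.28 - j16.34 VA.
Step 7 — Real power: P = Re(S) = 23.28 W.
Step 8 — Reactive power: Q = Im(S) = -16.34 VAR.
Step 9 — Apparent power: |S| = 28.45 VA.
Step 10 — Power factor: PF = P/|S| = 0.8185 (leading).

(a) P = 23.28 W  (b) Q = -16.34 VAR  (c) S = 28.45 VA  (d) PF = 0.8185 (leading)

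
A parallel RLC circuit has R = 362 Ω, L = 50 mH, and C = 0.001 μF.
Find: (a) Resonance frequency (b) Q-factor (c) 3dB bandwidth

Step 1 — Resonance: ω₀ = 1/√(LC) = 1/√(0.05·1e-09) = 1.414e+05 rad/s.
Step 2 — f₀ = ω₀/(2π) = 2.251e+04 Hz.
Step 3 — Parallel Q: Q = R/(ω₀L) = 362/(1.414e+05·0.05) = 0.05119.
Step 4 — Bandwidth: Δω = ω₀/Q = 2.762e+06 rad/s; BW = Δω/(2π) = 4.397e+05 Hz.

(a) f₀ = 2.251e+04 Hz  (b) Q = 0.05119  (c) BW = 4.397e+05 Hz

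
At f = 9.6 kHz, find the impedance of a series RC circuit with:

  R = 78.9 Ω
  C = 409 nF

Step 1 — Angular frequency: ω = 2π·f = 2π·9600 = 6.032e+04 rad/s.
Step 2 — Component impedances:
  R: Z = R = 78.9 Ω
  C: Z = 1/(jωC) = -j/(ω·C) = 0 - j40.53 Ω
Step 3 — Series combination: Z_total = R + C = 78.9 - j40.53 Ω = 88.7∠-27.2° Ω.

Z = 78.9 - j40.53 Ω = 88.7∠-27.2° Ω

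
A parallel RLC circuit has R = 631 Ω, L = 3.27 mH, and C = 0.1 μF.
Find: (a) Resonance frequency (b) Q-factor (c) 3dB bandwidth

Step 1 — Resonance: ω₀ = 1/√(LC) = 1/√(0.00327·1e-07) = 5.53e+04 rad/s.
Step 2 — f₀ = ω₀/(2π) = 8801 Hz.
Step 3 — Parallel Q: Q = R/(ω₀L) = 631/(5.53e+04·0.00327) = 3.489.
Step 4 — Bandwidth: Δω = ω₀/Q = 1.585e+04 rad/s; BW = Δω/(2π) = 2522 Hz.

(a) f₀ = 8801 Hz  (b) Q = 3.489  (c) BW = 2522 Hz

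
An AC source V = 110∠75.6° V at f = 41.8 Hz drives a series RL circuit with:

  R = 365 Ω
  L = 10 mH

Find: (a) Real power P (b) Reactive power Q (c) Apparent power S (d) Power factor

Step 1 — Angular frequency: ω = 2π·f = 2π·41.8 = 262.6 rad/s.
Step 2 — Component impedances:
  R: Z = R = 365 Ω
  L: Z = jωL = j·262.6·0.01 = 0 + j2.626 Ω
Step 3 — Series combination: Z_total = R + L = 365 + j2.626 Ω = 365∠0.4° Ω.
Step 4 — Source phasor: V = 110∠75.6° V = 27.36 + j106.5 V.
Step 5 — Current: I = V / Z = 0.07704 + j0.2913 A = 0.3014∠75.2° A.
Step 6 — Complex power: S = V·I* = 33.15 + j0.2385 VA.
Step 7 — Real power: P = Re(S) = 33.15 W.
Step 8 — Reactive power: Q = Im(S) = 0.2385 VAR.
Step 9 — Apparent power: |S| = 33.15 VA.
Step 10 — Power factor: PF = P/|S| = 1 (lagging).

(a) P = 33.15 W  (b) Q = 0.2385 VAR  (c) S = 33.15 VA  (d) PF = 1 (lagging)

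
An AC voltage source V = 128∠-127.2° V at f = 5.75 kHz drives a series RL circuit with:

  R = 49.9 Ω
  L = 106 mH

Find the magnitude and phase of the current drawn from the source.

Step 1 — Angular frequency: ω = 2π·f = 2π·5750 = 3.613e+04 rad/s.
Step 2 — Component impedances:
  R: Z = R = 49.9 Ω
  L: Z = jωL = j·3.613e+04·0.106 = 0 + j3830 Ω
Step 3 — Series combination: Z_total = R + L = 49.9 + j3830 Ω = 3830∠89.3° Ω.
Step 4 — Source phasor: V = 128∠-127.2° V = -77.39 - j102 V.
Step 5 — Ohm's law: I = V / Z_total = (-77.39 - j102) / (49.9 + j3830) = -0.02688 + j0.01986 A.
Step 6 — Convert to polar: |I| = 0.03342 A, ∠I = 143.5°.

I = 0.03342∠143.5° A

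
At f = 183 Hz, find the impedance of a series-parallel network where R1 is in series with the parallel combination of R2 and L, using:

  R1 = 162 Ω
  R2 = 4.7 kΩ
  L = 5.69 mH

Step 1 — Angular frequency: ω = 2π·f = 2π·183 = 1150 rad/s.
Step 2 — Component impedances:
  R1: Z = R = 162 Ω
  R2: Z = R = 4700 Ω
  L: Z = jωL = j·1150·0.00569 = 0 + j6.542 Ω
Step 3 — Parallel branch: R2 || L = 1/(1/R2 + 1/L) = 0.009107 + j6.542 Ω.
Step 4 — Series with R1: Z_total = R1 + (R2 || L) = 162 + j6.542 Ω = 162.1∠2.3° Ω.

Z = 162 + j6.542 Ω = 162.1∠2.3° Ω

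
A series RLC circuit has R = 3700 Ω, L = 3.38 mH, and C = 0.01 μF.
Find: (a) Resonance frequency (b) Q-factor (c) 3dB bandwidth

Step 1 — Resonance: ω₀ = 1/√(LC) = 1/√(0.00338·1e-08) = 1.72e+05 rad/s.
Step 2 — f₀ = ω₀/(2π) = 2.738e+04 Hz.
Step 3 — Series Q: Q = ω₀L/R = 1.72e+05·0.00338/3700 = 0.1571.
Step 4 — Bandwidth: Δω = ω₀/Q = 1.095e+06 rad/s; BW = Δω/(2π) = 1.742e+05 Hz.

(a) f₀ = 2.738e+04 Hz  (b) Q = 0.1571  (c) BW = 1.742e+05 Hz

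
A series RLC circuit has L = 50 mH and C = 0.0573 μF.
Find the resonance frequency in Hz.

Step 1 — Resonance condition Im(Z)=0 gives ω₀ = 1/√(LC).
Step 2 — ω₀ = 1/√(0.05·5.73e-08) = 1.868e+04 rad/s.
Step 3 — f₀ = ω₀/(2π) = 2973 Hz.

f₀ = 2973 Hz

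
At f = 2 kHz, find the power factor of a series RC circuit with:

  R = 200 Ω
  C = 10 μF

Step 1 — Angular frequency: ω = 2π·f = 2π·2000 = 1.257e+04 rad/s.
Step 2 — Component impedances:
  R: Z = R = 200 Ω
  C: Z = 1/(jωC) = -j/(ω·C) = 0 - j7.958 Ω
Step 3 — Series combination: Z_total = R + C = 200 - j7.958 Ω = 200.2∠-2.3° Ω.
Step 4 — Power factor: PF = cos(φ) = Re(Z)/|Z| = 200/200.16 = 0.9992.
Step 5 — Type: Im(Z) = -7.958 ⇒ leading (phase φ = -2.3°).

PF = 0.9992 (leading, φ = -2.3°)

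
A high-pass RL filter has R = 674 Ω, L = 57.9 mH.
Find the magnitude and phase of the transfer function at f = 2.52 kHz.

Step 1 — Angular frequency: ω = 2π·2520 = 1.583e+04 rad/s.
Step 2 — Transfer function: H(jω) = jωL/(R + jωL).
Step 3 — Numerator jωL = j·916.8; denominator R + jωL = 674 + j916.8.
Step 4 — H = 0.6491 + j0.4772.
Step 5 — Magnitude: |H| = 0.8057 (-1.9 dB); phase: φ = 36.3°.

|H| = 0.8057 (-1.9 dB), φ = 36.3°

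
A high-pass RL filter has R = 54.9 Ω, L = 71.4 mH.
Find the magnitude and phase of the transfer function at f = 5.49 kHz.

Step 1 — Angular frequency: ω = 2π·5490 = 3.449e+04 rad/s.
Step 2 — Transfer function: H(jω) = jωL/(R + jωL).
Step 3 — Numerator jωL = j·2463; denominator R + jωL = 54.9 + j2463.
Step 4 — H = 0.9995 + j0.02228.
Step 5 — Magnitude: |H| = 0.9998 (-0.0 dB); phase: φ = 1.3°.

|H| = 0.9998 (-0.0 dB), φ = 1.3°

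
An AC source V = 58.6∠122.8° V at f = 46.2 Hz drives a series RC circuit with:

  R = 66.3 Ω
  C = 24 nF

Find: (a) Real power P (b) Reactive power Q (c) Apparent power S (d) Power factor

Step 1 — Angular frequency: ω = 2π·f = 2π·46.2 = 290.3 rad/s.
Step 2 — Component impedances:
  R: Z = R = 66.3 Ω
  C: Z = 1/(jωC) = -j/(ω·C) = 0 - j1.435e+05 Ω
Step 3 — Series combination: Z_total = R + C = 66.3 - j1.435e+05 Ω = 1.435e+05∠-90.0° Ω.
Step 4 — Source phasor: V = 58.6∠122.8° V = -31.74 + j49.26 V.
Step 5 — Current: I = V / Z = -0.0003433 - j0.000221 A = 0.0004083∠-147.2° A.
Step 6 — Complex power: S = V·I* = 1.105e-05 - j0.02392 VA.
Step 7 — Real power: P = Re(S) = 1.105e-05 W.
Step 8 — Reactive power: Q = Im(S) = -0.02392 VAR.
Step 9 — Apparent power: |S| = 0.02392 VA.
Step 10 — Power factor: PF = P/|S| = 0.0004619 (leading).

(a) P = 1.105e-05 W  (b) Q = -0.02392 VAR  (c) S = 0.02392 VA  (d) PF = 0.0004619 (leading)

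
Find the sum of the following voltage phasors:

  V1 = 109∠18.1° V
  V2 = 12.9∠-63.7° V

Step 1 — Convert each phasor to rectangular form:
  V1 = 109·(cos(18.1°) + j·sin(18.1°)) = 103.6 + j33.86 V
  V2 = 12.9·(cos(-63.7°) + j·sin(-63.7°)) = 5.716 - j11.56 V
Step 2 — Sum components: V_total = 109.3 + j22.3 V.
Step 3 — Convert to polar: |V_total| = 111.6 V, ∠V_total = 11.5°.

V_total = 111.6∠11.5° V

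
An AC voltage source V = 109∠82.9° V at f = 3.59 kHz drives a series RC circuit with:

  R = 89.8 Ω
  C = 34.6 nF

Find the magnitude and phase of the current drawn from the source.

Step 1 — Angular frequency: ω = 2π·f = 2π·3590 = 2.256e+04 rad/s.
Step 2 — Component impedances:
  R: Z = R = 89.8 Ω
  C: Z = 1/(jωC) = -j/(ω·C) = 0 - j1281 Ω
Step 3 — Series combination: Z_total = R + C = 89.8 - j1281 Ω = 1284∠-86.0° Ω.
Step 4 — Source phasor: V = 109∠82.9° V = 13.47 + j108.2 V.
Step 5 — Ohm's law: I = V / Z_total = (13.47 + j108.2) / (89.8 - j1281) = -0.08327 + j0.01635 A.
Step 6 — Convert to polar: |I| = 0.08486 A, ∠I = 168.9°.

I = 0.08486∠168.9° A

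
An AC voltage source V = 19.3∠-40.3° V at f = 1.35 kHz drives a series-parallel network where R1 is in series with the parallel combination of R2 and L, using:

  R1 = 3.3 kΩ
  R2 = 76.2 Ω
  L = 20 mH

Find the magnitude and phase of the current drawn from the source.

Step 1 — Angular frequency: ω = 2π·f = 2π·1350 = 8482 rad/s.
Step 2 — Component impedances:
  R1: Z = R = 3300 Ω
  R2: Z = R = 76.2 Ω
  L: Z = jωL = j·8482·0.02 = 0 + j169.6 Ω
Step 3 — Parallel branch: R2 || L = 1/(1/R2 + 1/L) = 63.41 + j28.48 Ω.
Step 4 — Series with R1: Z_total = R1 + (R2 || L) = 3363 + j28.48 Ω = 3364∠0.5° Ω.
Step 5 — Source phasor: V = 19.3∠-40.3° V = 14.72 - j12.48 V.
Step 6 — Ohm's law: I = V / Z_total = (14.72 - j12.48) / (3363 + j28.48) = 0.004345 - j0.003748 A.
Step 7 — Convert to polar: |I| = 0.005738 A, ∠I = -40.8°.

I = 0.005738∠-40.8° A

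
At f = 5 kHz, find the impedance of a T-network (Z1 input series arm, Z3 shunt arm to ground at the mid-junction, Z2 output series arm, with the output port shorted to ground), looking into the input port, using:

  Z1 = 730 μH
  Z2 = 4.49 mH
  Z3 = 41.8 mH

Step 1 — Angular frequency: ω = 2π·f = 2π·5000 = 3.142e+04 rad/s.
Step 2 — Component impedances:
  Z1: Z = jωL = j·3.142e+04·0.00073 = 0 + j22.93 Ω
  Z2: Z = jωL = j·3.142e+04·0.00449 = 0 + j141.1 Ω
  Z3: Z = jωL = j·3.142e+04·0.0418 = 0 + j1313 Ω
Step 3 — With the output port shorted to ground, the output series arm Z2 runs from the junction to ground; the shunt arm Z3 also runs from the junction to ground. They appear in parallel: Z3 || Z2 = 0 + j127.4 Ω.
Step 4 — Series with input arm Z1: Z_in = Z1 + (Z3 || Z2) = 0 + j150.3 Ω = 150.3∠90.0° Ω.

Z = 0 + j150.3 Ω = 150.3∠90.0° Ω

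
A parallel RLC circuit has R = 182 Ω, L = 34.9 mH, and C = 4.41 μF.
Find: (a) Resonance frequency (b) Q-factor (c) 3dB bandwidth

Step 1 — Resonance: ω₀ = 1/√(LC) = 1/√(0.0349·4.41e-06) = 2549 rad/s.
Step 2 — f₀ = ω₀/(2π) = 405.7 Hz.
Step 3 — Parallel Q: Q = R/(ω₀L) = 182/(2549·0.0349) = 2.046.
Step 4 — Bandwidth: Δω = ω₀/Q = 1246 rad/s; BW = Δω/(2π) = 198.3 Hz.

(a) f₀ = 405.7 Hz  (b) Q = 2.046  (c) BW = 198.3 Hz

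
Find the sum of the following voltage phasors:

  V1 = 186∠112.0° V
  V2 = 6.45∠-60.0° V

Step 1 — Convert each phasor to rectangular form:
  V1 = 186·(cos(112.0°) + j·sin(112.0°)) = -69.68 + j172.5 V
  V2 = 6.45·(cos(-60.0°) + j·sin(-60.0°)) = 3.225 - j5.586 V
Step 2 — Sum components: V_total = -66.45 + j166.9 V.
Step 3 — Convert to polar: |V_total| = 179.6 V, ∠V_total = 111.7°.

V_total = 179.6∠111.7° V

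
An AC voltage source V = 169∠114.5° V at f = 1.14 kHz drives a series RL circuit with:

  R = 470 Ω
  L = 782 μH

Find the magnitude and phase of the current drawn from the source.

Step 1 — Angular frequency: ω = 2π·f = 2π·1140 = 7163 rad/s.
Step 2 — Component impedances:
  R: Z = R = 470 Ω
  L: Z = jωL = j·7163·0.000782 = 0 + j5.601 Ω
Step 3 — Series combination: Z_total = R + L = 470 + j5.601 Ω = 470∠0.7° Ω.
Step 4 — Source phasor: V = 169∠114.5° V = -70.08 + j153.8 V.
Step 5 — Ohm's law: I = V / Z_total = (-70.08 + j153.8) / (470 + j5.601) = -0.1452 + j0.3289 A.
Step 6 — Convert to polar: |I| = 0.3595 A, ∠I = 113.8°.

I = 0.3595∠113.8° A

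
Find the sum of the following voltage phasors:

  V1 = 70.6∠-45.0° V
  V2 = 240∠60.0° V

Step 1 — Convert each phasor to rectangular form:
  V1 = 70.6·(cos(-45.0°) + j·sin(-45.0°)) = 49.92 - j49.92 V
  V2 = 240·(cos(60.0°) + j·sin(60.0°)) = 120 + j207.8 V
Step 2 — Sum components: V_total = 169.9 + j157.9 V.
Step 3 — Convert to polar: |V_total| = 232 V, ∠V_total = 42.9°.

V_total = 232∠42.9° V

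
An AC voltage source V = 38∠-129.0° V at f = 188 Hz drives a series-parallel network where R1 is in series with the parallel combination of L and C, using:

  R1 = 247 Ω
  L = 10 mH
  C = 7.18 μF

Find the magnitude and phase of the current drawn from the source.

Step 1 — Angular frequency: ω = 2π·f = 2π·188 = 1181 rad/s.
Step 2 — Component impedances:
  R1: Z = R = 247 Ω
  L: Z = jωL = j·1181·0.01 = 0 + j11.81 Ω
  C: Z = 1/(jωC) = -j/(ω·C) = 0 - j117.9 Ω
Step 3 — Parallel branch: L || C = 1/(1/L + 1/C) = 0 + j13.13 Ω.
Step 4 — Series with R1: Z_total = R1 + (L || C) = 247 + j13.13 Ω = 247.3∠3.0° Ω.
Step 5 — Source phasor: V = 38∠-129.0° V = -23.91 - j29.53 V.
Step 6 — Ohm's law: I = V / Z_total = (-23.91 - j29.53) / (247 + j13.13) = -0.1029 - j0.1141 A.
Step 7 — Convert to polar: |I| = 0.1536 A, ∠I = -132.0°.

I = 0.1536∠-132.0° A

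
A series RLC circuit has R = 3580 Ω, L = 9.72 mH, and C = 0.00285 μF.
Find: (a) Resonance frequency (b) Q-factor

Step 1 — Resonance condition Im(Z)=0 gives ω₀ = 1/√(LC).
Step 2 — ω₀ = 1/√(0.00972·2.85e-09) = 1.9e+05 rad/s.
Step 3 — f₀ = ω₀/(2π) = 3.024e+04 Hz.
Step 4 — Series Q: Q = ω₀L/R = 1.9e+05·0.00972/3580 = 0.5159.

(a) f₀ = 3.024e+04 Hz  (b) Q = 0.5159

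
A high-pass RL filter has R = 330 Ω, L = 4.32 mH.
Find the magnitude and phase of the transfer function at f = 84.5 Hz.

Step 1 — Angular frequency: ω = 2π·84.5 = 530.9 rad/s.
Step 2 — Transfer function: H(jω) = jωL/(R + jωL).
Step 3 — Numerator jωL = j·2.294; denominator R + jωL = 330 + j2.294.
Step 4 — H = 4.83e-05 + j0.00695.
Step 5 — Magnitude: |H| = 0.00695 (-43.2 dB); phase: φ = 89.6°.

|H| = 0.00695 (-43.2 dB), φ = 89.6°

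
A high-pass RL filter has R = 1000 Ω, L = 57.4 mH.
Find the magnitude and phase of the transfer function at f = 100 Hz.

Step 1 — Angular frequency: ω = 2π·100 = 628.3 rad/s.
Step 2 — Transfer function: H(jω) = jωL/(R + jωL).
Step 3 — Numerator jωL = j·36.07; denominator R + jωL = 1000 + j36.07.
Step 4 — H = 0.001299 + j0.03602.
Step 5 — Magnitude: |H| = 0.03604 (-28.9 dB); phase: φ = 87.9°.

|H| = 0.03604 (-28.9 dB), φ = 87.9°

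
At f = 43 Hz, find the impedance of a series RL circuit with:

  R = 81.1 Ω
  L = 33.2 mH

Step 1 — Angular frequency: ω = 2π·f = 2π·43 = 270.2 rad/s.
Step 2 — Component impedances:
  R: Z = R = 81.1 Ω
  L: Z = jωL = j·270.2·0.0332 = 0 + j8.97 Ω
Step 3 — Series combination: Z_total = R + L = 81.1 + j8.97 Ω = 81.59∠6.3° Ω.

Z = 81.1 + j8.97 Ω = 81.59∠6.3° Ω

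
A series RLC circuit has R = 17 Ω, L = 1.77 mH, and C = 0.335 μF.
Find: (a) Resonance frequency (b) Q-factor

Step 1 — Resonance condition Im(Z)=0 gives ω₀ = 1/√(LC).
Step 2 — ω₀ = 1/√(0.00177·3.35e-07) = 4.107e+04 rad/s.
Step 3 — f₀ = ω₀/(2π) = 6536 Hz.
Step 4 — Series Q: Q = ω₀L/R = 4.107e+04·0.00177/17 = 4.276.

(a) f₀ = 6536 Hz  (b) Q = 4.276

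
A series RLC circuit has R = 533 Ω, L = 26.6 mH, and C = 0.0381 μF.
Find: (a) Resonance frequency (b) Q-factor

Step 1 — Resonance condition Im(Z)=0 gives ω₀ = 1/√(LC).
Step 2 — ω₀ = 1/√(0.0266·3.81e-08) = 3.141e+04 rad/s.
Step 3 — f₀ = ω₀/(2π) = 4999 Hz.
Step 4 — Series Q: Q = ω₀L/R = 3.141e+04·0.0266/533 = 1.568.

(a) f₀ = 4999 Hz  (b) Q = 1.568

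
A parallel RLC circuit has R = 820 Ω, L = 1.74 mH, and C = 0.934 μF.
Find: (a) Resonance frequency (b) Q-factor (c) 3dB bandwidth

Step 1 — Resonance: ω₀ = 1/√(LC) = 1/√(0.00174·9.34e-07) = 2.481e+04 rad/s.
Step 2 — f₀ = ω₀/(2π) = 3948 Hz.
Step 3 — Parallel Q: Q = R/(ω₀L) = 820/(2.481e+04·0.00174) = 19.
Step 4 — Bandwidth: Δω = ω₀/Q = 1306 rad/s; BW = Δω/(2π) = 207.8 Hz.

(a) f₀ = 3948 Hz  (b) Q = 19  (c) BW = 207.8 Hz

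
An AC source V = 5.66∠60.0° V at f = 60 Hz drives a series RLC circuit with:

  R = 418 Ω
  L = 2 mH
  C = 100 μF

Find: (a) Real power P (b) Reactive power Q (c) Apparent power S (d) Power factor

Step 1 — Angular frequency: ω = 2π·f = 2π·60 = 377 rad/s.
Step 2 — Component impedances:
  R: Z = R = 418 Ω
  L: Z = jωL = j·377·0.002 = 0 + j0.754 Ω
  C: Z = 1/(jωC) = -j/(ω·C) = 0 - j26.53 Ω
Step 3 — Series combination: Z_total = R + L + C = 418 - j25.77 Ω = 418.8∠-3.5° Ω.
Step 4 — Source phasor: V = 5.66∠60.0° V = 2.83 + j4.902 V.
Step 5 — Current: I = V / Z = 0.006024 + j0.0121 A = 0.01352∠63.5° A.
Step 6 — Complex power: S = V·I* = 0.07635 - j0.004707 VA.
Step 7 — Real power: P = Re(S) = 0.07635 W.
Step 8 — Reactive power: Q = Im(S) = -0.004707 VAR.
Step 9 — Apparent power: |S| = 0.07649 VA.
Step 10 — Power factor: PF = P/|S| = 0.9981 (leading).

(a) P = 0.07635 W  (b) Q = -0.004707 VAR  (c) S = 0.07649 VA  (d) PF = 0.9981 (leading)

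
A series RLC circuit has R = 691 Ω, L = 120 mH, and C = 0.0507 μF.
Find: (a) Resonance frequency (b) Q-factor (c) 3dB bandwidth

Step 1 — Resonance: ω₀ = 1/√(LC) = 1/√(0.12·5.07e-08) = 1.282e+04 rad/s.
Step 2 — f₀ = ω₀/(2π) = 2040 Hz.
Step 3 — Series Q: Q = ω₀L/R = 1.282e+04·0.12/691 = 2.226.
Step 4 — Bandwidth: Δω = ω₀/Q = 5758 rad/s; BW = Δω/(2π) = 916.5 Hz.

(a) f₀ = 2040 Hz  (b) Q = 2.226  (c) BW = 916.5 Hz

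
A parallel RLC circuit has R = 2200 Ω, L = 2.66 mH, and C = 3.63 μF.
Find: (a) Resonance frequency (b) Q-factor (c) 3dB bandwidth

Step 1 — Resonance: ω₀ = 1/√(LC) = 1/√(0.00266·3.63e-06) = 1.018e+04 rad/s.
Step 2 — f₀ = ω₀/(2π) = 1620 Hz.
Step 3 — Parallel Q: Q = R/(ω₀L) = 2200/(1.018e+04·0.00266) = 81.27.
Step 4 — Bandwidth: Δω = ω₀/Q = 125.2 rad/s; BW = Δω/(2π) = 19.93 Hz.

(a) f₀ = 1620 Hz  (b) Q = 81.27  (c) BW = 19.93 Hz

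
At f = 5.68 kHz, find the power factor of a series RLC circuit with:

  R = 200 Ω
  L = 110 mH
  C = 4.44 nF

Step 1 — Angular frequency: ω = 2π·f = 2π·5680 = 3.569e+04 rad/s.
Step 2 — Component impedances:
  R: Z = R = 200 Ω
  L: Z = jωL = j·3.569e+04·0.11 = 0 + j3926 Ω
  C: Z = 1/(jωC) = -j/(ω·C) = 0 - j6311 Ω
Step 3 — Series combination: Z_total = R + L + C = 200 - j2385 Ω = 2394∠-85.2° Ω.
Step 4 — Power factor: PF = cos(φ) = Re(Z)/|Z| = 200/2393.5 = 0.08356.
Step 5 — Type: Im(Z) = -2385 ⇒ leading (phase φ = -85.2°).

PF = 0.08356 (leading, φ = -85.2°)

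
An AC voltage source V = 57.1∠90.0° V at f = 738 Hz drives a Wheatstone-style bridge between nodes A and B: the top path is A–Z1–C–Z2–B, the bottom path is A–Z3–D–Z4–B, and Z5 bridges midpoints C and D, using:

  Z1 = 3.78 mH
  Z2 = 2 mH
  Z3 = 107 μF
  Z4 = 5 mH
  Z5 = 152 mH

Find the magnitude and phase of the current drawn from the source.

Step 1 — Angular frequency: ω = 2π·f = 2π·738 = 4637 rad/s.
Step 2 — Component impedances:
  Z1: Z = jωL = j·4637·0.00378 = 0 + j17.53 Ω
  Z2: Z = jωL = j·4637·0.002 = 0 + j9.274 Ω
  Z3: Z = 1/(jωC) = -j/(ω·C) = 0 - j2.015 Ω
  Z4: Z = jωL = j·4637·0.005 = 0 + j23.18 Ω
  Z5: Z = jωL = j·4637·0.152 = 0 + j704.8 Ω
Step 3 — Bridge requires nodal analysis (the Z5 bridge couples midpoints C and D, so the two paths cannot be reduced to a simple series/parallel combination). Setting node B to ground and injecting 1 A at node A, the 3-node admittance system at A, C, D solves to V_A = Z_AB = 0 + j11.72 Ω = 11.72∠90.0° Ω.
Step 4 — Source phasor: V = 57.1∠90.0° V = 0 + j57.1 V.
Step 5 — Ohm's law: I = V / Z_total = (0 + j57.1) / (0 + j11.72) = 4.873 A.
Step 6 — Convert to polar: |I| = 4.873 A, ∠I = -0.0°.

I = 4.873∠-0.0° A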